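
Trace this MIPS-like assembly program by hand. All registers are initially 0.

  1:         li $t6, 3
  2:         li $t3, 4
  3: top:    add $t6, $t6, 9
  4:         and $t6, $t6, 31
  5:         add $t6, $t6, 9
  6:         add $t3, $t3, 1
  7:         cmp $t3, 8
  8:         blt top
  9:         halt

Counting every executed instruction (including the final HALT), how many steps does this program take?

li $t6, 3 → $t6=3
li $t3, 4 → $t3=4
add $t6, $t6, 9 → $t6=3+9=12
and $t6, $t6, 31 → $t6=12&31=12
add $t6, $t6, 9 → $t6=12+9=21
add $t3, $t3, 1 → $t3=4+1=5
cmp $t3, 8  (cmp 5,8)
blt top: taken
add $t6, $t6, 9 → $t6=21+9=30
and $t6, $t6, 31 → $t6=30&31=30
add $t6, $t6, 9 → $t6=30+9=39
add $t3, $t3, 1 → $t3=5+1=6
cmp $t3, 8  (cmp 6,8)
blt top: taken
add $t6, $t6, 9 → $t6=39+9=48
and $t6, $t6, 31 → $t6=48&31=16
add $t6, $t6, 9 → $t6=16+9=25
add $t3, $t3, 1 → $t3=6+1=7
cmp $t3, 8  (cmp 7,8)
blt top: taken
add $t6, $t6, 9 → $t6=25+9=34
and $t6, $t6, 31 → $t6=34&31=2
add $t6, $t6, 9 → $t6=2+9=11
add $t3, $t3, 1 → $t3=7+1=8
cmp $t3, 8  (cmp 8,8)
blt top: not taken
halt.
Total executed instructions: 27.

27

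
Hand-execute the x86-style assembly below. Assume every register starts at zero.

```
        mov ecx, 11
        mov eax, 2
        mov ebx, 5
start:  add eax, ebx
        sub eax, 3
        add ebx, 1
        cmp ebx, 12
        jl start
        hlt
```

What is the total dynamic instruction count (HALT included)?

39

mov ecx, 11 → ecx=11
mov eax, 2 → eax=2
mov ebx, 5 → ebx=5
add eax, ebx → eax=2+5=7
sub eax, 3 → eax=7-3=4
add ebx, 1 → ebx=5+1=6
cmp ebx, 12  (cmp 6,12)
jl start: taken
add eax, ebx → eax=4+6=10
sub eax, 3 → eax=10-3=7
add ebx, 1 → ebx=6+1=7
cmp ebx, 12  (cmp 7,12)
jl start: taken
add eax, ebx → eax=7+7=14
sub eax, 3 → eax=14-3=11
add ebx, 1 → ebx=7+1=8
cmp ebx, 12  (cmp 8,12)
jl start: taken
add eax, ebx → eax=11+8=19
sub eax, 3 → eax=19-3=16
add ebx, 1 → ebx=8+1=9
cmp ebx, 12  (cmp 9,12)
jl start: taken
add eax, ebx → eax=16+9=25
sub eax, 3 → eax=25-3=22
add ebx, 1 → ebx=9+1=10
cmp ebx, 12  (cmp 10,12)
jl start: taken
add eax, ebx → eax=22+10=32
sub eax, 3 → eax=32-3=29
add ebx, 1 → ebx=10+1=11
cmp ebx, 12  (cmp 11,12)
jl start: taken
add eax, ebx → eax=29+11=40
sub eax, 3 → eax=40-3=37
add ebx, 1 → ebx=11+1=12
cmp ebx, 12  (cmp 12,12)
jl start: not taken
halt.
Total executed instructions: 39.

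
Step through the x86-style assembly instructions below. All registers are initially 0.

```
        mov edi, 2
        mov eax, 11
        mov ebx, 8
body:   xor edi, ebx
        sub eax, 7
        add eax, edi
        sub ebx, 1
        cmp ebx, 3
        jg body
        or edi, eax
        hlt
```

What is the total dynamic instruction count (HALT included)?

35

edi=2
eax=11
ebx=8
edi=2^8=10
eax=11-7=4
eax=4+10=14
ebx=8-1=7
cmp ebx, 3  (cmp 7,3)
jg body: taken
edi=10^7=13
eax=14-7=7
eax=7+13=20
ebx=7-1=6
cmp ebx, 3  (cmp 6,3)
jg body: taken
edi=13^6=11
eax=20-7=13
eax=13+11=24
ebx=6-1=5
cmp ebx, 3  (cmp 5,3)
jg body: taken
edi=11^5=14
eax=24-7=17
eax=17+14=31
ebx=5-1=4
cmp ebx, 3  (cmp 4,3)
jg body: taken
edi=14^4=10
eax=31-7=24
eax=24+10=34
ebx=4-1=3
cmp ebx, 3  (cmp 3,3)
jg body: not taken
edi=10|34=42
halt.
Total executed instructions: 35.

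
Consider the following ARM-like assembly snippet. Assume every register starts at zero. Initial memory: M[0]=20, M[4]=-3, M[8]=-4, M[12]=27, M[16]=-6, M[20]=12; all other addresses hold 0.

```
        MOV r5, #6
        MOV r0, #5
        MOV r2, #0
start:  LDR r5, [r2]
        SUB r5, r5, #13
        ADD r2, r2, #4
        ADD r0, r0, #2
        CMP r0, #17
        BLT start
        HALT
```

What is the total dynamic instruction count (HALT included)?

after MOV r5, #6: r5=6
after MOV r0, #5: r0=5
after MOV r2, #0: r2=0
after LDR r5, [r2]: r5=M[0]=20
after SUB r5, r5, #13: r5=20-13=7
after ADD r2, r2, #4: r2=0+4=4
after ADD r0, r0, #2: r0=5+2=7
CMP r0, #17  (cmp 7,17)
BLT start: taken
after LDR r5, [r2]: r5=M[4]=-3
after SUB r5, r5, #13: r5=(-3)-13=-16
after ADD r2, r2, #4: r2=4+4=8
after ADD r0, r0, #2: r0=7+2=9
CMP r0, #17  (cmp 9,17)
BLT start: taken
after LDR r5, [r2]: r5=M[8]=-4
after SUB r5, r5, #13: r5=(-4)-13=-17
after ADD r2, r2, #4: r2=8+4=12
after ADD r0, r0, #2: r0=9+2=11
CMP r0, #17  (cmp 11,17)
BLT start: taken
after LDR r5, [r2]: r5=M[12]=27
after SUB r5, r5, #13: r5=27-13=14
after ADD r2, r2, #4: r2=12+4=16
after ADD r0, r0, #2: r0=11+2=13
CMP r0, #17  (cmp 13,17)
BLT start: taken
after LDR r5, [r2]: r5=M[16]=-6
after SUB r5, r5, #13: r5=(-6)-13=-19
after ADD r2, r2, #4: r2=16+4=20
after ADD r0, r0, #2: r0=13+2=15
CMP r0, #17  (cmp 15,17)
BLT start: taken
after LDR r5, [r2]: r5=M[20]=12
after SUB r5, r5, #13: r5=12-13=-1
after ADD r2, r2, #4: r2=20+4=24
after ADD r0, r0, #2: r0=15+2=17
CMP r0, #17  (cmp 17,17)
BLT start: not taken
halt.
Total executed instructions: 40.

40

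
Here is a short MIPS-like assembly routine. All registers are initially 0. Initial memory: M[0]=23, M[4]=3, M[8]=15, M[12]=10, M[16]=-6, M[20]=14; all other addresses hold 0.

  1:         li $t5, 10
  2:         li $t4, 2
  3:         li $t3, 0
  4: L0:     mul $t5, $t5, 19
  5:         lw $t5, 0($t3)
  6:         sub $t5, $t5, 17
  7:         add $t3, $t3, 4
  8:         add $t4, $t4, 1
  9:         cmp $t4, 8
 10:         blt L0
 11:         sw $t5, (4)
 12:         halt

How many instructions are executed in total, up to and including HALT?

47

$t5=10
$t4=2
$t3=0
$t5=10*19=190
$t5=M[0]=23
$t5=23-17=6
$t3=0+4=4
$t4=2+1=3
cmp $t4, 8  (cmp 3,8)
blt L0: taken
$t5=6*19=114
$t5=M[4]=3
$t5=3-17=-14
$t3=4+4=8
$t4=3+1=4
cmp $t4, 8  (cmp 4,8)
blt L0: taken
$t5=(-14)*19=-266
$t5=M[8]=15
$t5=15-17=-2
$t3=8+4=12
$t4=4+1=5
cmp $t4, 8  (cmp 5,8)
blt L0: taken
$t5=(-2)*19=-38
$t5=M[12]=10
$t5=10-17=-7
$t3=12+4=16
$t4=5+1=6
cmp $t4, 8  (cmp 6,8)
blt L0: taken
$t5=(-7)*19=-133
$t5=M[16]=-6
$t5=(-6)-17=-23
$t3=16+4=20
$t4=6+1=7
cmp $t4, 8  (cmp 7,8)
blt L0: taken
$t5=(-23)*19=-437
$t5=M[20]=14
$t5=14-17=-3
$t3=20+4=24
$t4=7+1=8
cmp $t4, 8  (cmp 8,8)
blt L0: not taken
sw $t5, (4) → M[4]=-3
halt.
Total executed instructions: 47.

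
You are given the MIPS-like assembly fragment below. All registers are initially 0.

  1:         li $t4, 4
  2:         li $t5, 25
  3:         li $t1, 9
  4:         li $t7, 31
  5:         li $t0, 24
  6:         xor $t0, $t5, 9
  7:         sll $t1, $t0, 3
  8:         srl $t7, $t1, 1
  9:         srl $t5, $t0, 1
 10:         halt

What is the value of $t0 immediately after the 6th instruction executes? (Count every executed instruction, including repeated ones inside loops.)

16

li $t4, 4 → $t4=4
li $t5, 25 → $t5=25
li $t1, 9 → $t1=9
li $t7, 31 → $t7=31
li $t0, 24 → $t0=24
xor $t0, $t5, 9 → $t0=25^9=16
After step 6: $t0 = 16.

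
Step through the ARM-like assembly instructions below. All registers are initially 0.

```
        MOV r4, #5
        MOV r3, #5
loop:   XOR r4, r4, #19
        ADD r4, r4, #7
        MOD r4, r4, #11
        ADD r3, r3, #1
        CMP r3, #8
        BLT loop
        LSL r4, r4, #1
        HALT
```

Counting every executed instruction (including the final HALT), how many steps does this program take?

MOV r4, #5 → r4=5
MOV r3, #5 → r3=5
XOR r4, r4, #19 → r4=5^19=22
ADD r4, r4, #7 → r4=22+7=29
MOD r4, r4, #11 → r4=29%11=7
ADD r3, r3, #1 → r3=5+1=6
CMP r3, #8  (cmp 6,8)
BLT loop: taken
XOR r4, r4, #19 → r4=7^19=20
ADD r4, r4, #7 → r4=20+7=27
MOD r4, r4, #11 → r4=27%11=5
ADD r3, r3, #1 → r3=6+1=7
CMP r3, #8  (cmp 7,8)
BLT loop: taken
XOR r4, r4, #19 → r4=5^19=22
ADD r4, r4, #7 → r4=22+7=29
MOD r4, r4, #11 → r4=29%11=7
ADD r3, r3, #1 → r3=7+1=8
CMP r3, #8  (cmp 8,8)
BLT loop: not taken
LSL r4, r4, #1 → r4=7<<1=14
halt.
Total executed instructions: 22.

22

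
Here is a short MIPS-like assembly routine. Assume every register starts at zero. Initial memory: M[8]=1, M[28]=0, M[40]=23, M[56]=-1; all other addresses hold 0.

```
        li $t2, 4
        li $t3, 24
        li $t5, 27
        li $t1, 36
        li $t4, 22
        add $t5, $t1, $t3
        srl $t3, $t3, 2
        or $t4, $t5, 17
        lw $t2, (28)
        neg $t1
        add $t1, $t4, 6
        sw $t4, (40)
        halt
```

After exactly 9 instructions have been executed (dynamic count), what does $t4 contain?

61

after li $t2, 4: $t2=4
after li $t3, 24: $t3=24
after li $t5, 27: $t5=27
after li $t1, 36: $t1=36
after li $t4, 22: $t4=22
after add $t5, $t1, $t3: $t5=36+24=60
after srl $t3, $t3, 2: $t3=24>>2=6
after or $t4, $t5, 17: $t4=60|17=61
after lw $t2, (28): $t2=M[28]=0
After step 9: $t4 = 61.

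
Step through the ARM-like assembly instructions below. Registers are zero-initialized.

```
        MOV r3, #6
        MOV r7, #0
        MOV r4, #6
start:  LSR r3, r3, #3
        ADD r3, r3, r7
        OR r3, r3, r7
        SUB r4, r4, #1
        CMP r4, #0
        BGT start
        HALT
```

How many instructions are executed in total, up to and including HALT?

r3=6
r7=0
r4=6
r3=6>>3=0
r3=0+0=0
r3=0|0=0
r4=6-1=5
CMP r4, #0  (cmp 5,0)
BGT start: taken
r3=0>>3=0
r3=0+0=0
r3=0|0=0
r4=5-1=4
CMP r4, #0  (cmp 4,0)
BGT start: taken
r3=0>>3=0
r3=0+0=0
r3=0|0=0
r4=4-1=3
CMP r4, #0  (cmp 3,0)
BGT start: taken
r3=0>>3=0
r3=0+0=0
r3=0|0=0
r4=3-1=2
CMP r4, #0  (cmp 2,0)
BGT start: taken
r3=0>>3=0
r3=0+0=0
r3=0|0=0
r4=2-1=1
CMP r4, #0  (cmp 1,0)
BGT start: taken
r3=0>>3=0
r3=0+0=0
r3=0|0=0
r4=1-1=0
CMP r4, #0  (cmp 0,0)
BGT start: not taken
halt.
Total executed instructions: 40.

40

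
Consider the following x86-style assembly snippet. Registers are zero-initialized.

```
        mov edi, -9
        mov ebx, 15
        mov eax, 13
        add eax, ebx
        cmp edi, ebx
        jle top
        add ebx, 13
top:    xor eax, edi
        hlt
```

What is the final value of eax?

-21

mov edi, -9 → edi=-9
mov ebx, 15 → ebx=15
mov eax, 13 → eax=13
add eax, ebx → eax=13+15=28
cmp edi, ebx  (cmp -9,15)
jle top: taken
xor eax, edi → eax=28^(-9)=-21
halt.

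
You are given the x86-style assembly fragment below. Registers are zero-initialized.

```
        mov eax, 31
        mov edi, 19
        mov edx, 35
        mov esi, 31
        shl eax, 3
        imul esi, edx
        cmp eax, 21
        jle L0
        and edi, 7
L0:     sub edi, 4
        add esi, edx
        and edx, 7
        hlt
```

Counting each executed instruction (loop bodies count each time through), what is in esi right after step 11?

1120

mov eax, 31 → eax=31
mov edi, 19 → edi=19
mov edx, 35 → edx=35
mov esi, 31 → esi=31
shl eax, 3 → eax=31<<3=248
imul esi, edx → esi=31*35=1085
cmp eax, 21  (cmp 248,21)
jle L0: not taken
and edi, 7 → edi=19&7=3
sub edi, 4 → edi=3-4=-1
add esi, edx → esi=1085+35=1120
After step 11: esi = 1120.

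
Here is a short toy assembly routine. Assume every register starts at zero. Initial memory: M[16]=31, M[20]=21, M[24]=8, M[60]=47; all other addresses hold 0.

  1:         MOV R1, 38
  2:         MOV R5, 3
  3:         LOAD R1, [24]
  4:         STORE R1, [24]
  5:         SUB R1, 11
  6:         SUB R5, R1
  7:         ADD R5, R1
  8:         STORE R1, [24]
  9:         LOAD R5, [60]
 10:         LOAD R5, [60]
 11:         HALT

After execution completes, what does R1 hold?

after MOV R1, 38: R1=38
after MOV R5, 3: R5=3
after LOAD R1, [24]: R1=M[24]=8
STORE R1, [24] → M[24]=8
after SUB R1, 11: R1=8-11=-3
after SUB R5, R1: R5=3-(-3)=6
after ADD R5, R1: R5=6+(-3)=3
STORE R1, [24] → M[24]=-3
after LOAD R5, [60]: R5=M[60]=47
after LOAD R5, [60]: R5=M[60]=47
halt.

-3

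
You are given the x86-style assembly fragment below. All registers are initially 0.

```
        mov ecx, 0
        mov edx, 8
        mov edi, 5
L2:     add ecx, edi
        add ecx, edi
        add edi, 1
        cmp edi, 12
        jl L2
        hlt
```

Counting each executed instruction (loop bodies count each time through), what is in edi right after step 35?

ecx=0
edx=8
edi=5
ecx=0+5=5
ecx=5+5=10
edi=5+1=6
cmp edi, 12  (cmp 6,12)
jl L2: taken
ecx=10+6=16
ecx=16+6=22
edi=6+1=7
cmp edi, 12  (cmp 7,12)
jl L2: taken
ecx=22+7=29
ecx=29+7=36
edi=7+1=8
cmp edi, 12  (cmp 8,12)
jl L2: taken
ecx=36+8=44
ecx=44+8=52
edi=8+1=9
cmp edi, 12  (cmp 9,12)
jl L2: taken
ecx=52+9=61
ecx=61+9=70
edi=9+1=10
cmp edi, 12  (cmp 10,12)
jl L2: taken
ecx=70+10=80
ecx=80+10=90
edi=10+1=11
cmp edi, 12  (cmp 11,12)
jl L2: taken
ecx=90+11=101
ecx=101+11=112
After step 35: edi = 11.

11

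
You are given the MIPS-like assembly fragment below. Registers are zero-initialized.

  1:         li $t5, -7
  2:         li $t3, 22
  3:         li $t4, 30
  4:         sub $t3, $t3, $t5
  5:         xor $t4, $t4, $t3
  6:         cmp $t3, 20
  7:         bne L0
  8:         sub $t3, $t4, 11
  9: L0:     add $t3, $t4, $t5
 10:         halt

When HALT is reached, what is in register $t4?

after li $t5, -7: $t5=-7
after li $t3, 22: $t3=22
after li $t4, 30: $t4=30
after sub $t3, $t3, $t5: $t3=22-(-7)=29
after xor $t4, $t4, $t3: $t4=30^29=3
cmp $t3, 20  (cmp 29,20)
bne L0: taken
after add $t3, $t4, $t5: $t3=3+(-7)=-4
halt.

3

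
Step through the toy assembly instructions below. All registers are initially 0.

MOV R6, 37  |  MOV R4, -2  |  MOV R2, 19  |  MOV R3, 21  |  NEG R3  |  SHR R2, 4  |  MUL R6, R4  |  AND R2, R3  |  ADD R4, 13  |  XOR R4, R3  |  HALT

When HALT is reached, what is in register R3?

after MOV R6, 37: R6=37
after MOV R4, -2: R4=-2
after MOV R2, 19: R2=19
after MOV R3, 21: R3=21
after NEG R3: R3=-(21)=-21
after SHR R2, 4: R2=19>>4=1
after MUL R6, R4: R6=37*(-2)=-74
after AND R2, R3: R2=1&(-21)=1
after ADD R4, 13: R4=(-2)+13=11
after XOR R4, R3: R4=11^(-21)=-32
halt.

-21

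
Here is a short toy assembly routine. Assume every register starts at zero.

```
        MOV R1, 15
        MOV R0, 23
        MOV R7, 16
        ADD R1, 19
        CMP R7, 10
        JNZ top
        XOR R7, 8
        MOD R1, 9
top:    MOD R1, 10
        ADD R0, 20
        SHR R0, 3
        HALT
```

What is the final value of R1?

4

MOV R1, 15 → R1=15
MOV R0, 23 → R0=23
MOV R7, 16 → R7=16
ADD R1, 19 → R1=15+19=34
CMP R7, 10  (cmp 16,10)
JNZ top: taken
MOD R1, 10 → R1=34%10=4
ADD R0, 20 → R0=23+20=43
SHR R0, 3 → R0=43>>3=5
halt.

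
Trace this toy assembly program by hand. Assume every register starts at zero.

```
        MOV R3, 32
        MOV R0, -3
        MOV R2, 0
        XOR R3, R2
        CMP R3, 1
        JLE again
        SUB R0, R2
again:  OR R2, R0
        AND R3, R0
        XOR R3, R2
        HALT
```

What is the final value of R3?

-35

after MOV R3, 32: R3=32
after MOV R0, -3: R0=-3
after MOV R2, 0: R2=0
after XOR R3, R2: R3=32^0=32
CMP R3, 1  (cmp 32,1)
JLE again: not taken
after SUB R0, R2: R0=(-3)-0=-3
after OR R2, R0: R2=0|(-3)=-3
after AND R3, R0: R3=32&(-3)=32
after XOR R3, R2: R3=32^(-3)=-35
halt.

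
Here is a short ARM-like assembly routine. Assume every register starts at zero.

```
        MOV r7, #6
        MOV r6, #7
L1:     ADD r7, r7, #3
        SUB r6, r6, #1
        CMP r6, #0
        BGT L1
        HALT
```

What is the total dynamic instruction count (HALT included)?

31

r7=6
r6=7
r7=6+3=9
r6=7-1=6
CMP r6, #0  (cmp 6,0)
BGT L1: taken
r7=9+3=12
r6=6-1=5
CMP r6, #0  (cmp 5,0)
BGT L1: taken
r7=12+3=15
r6=5-1=4
CMP r6, #0  (cmp 4,0)
BGT L1: taken
r7=15+3=18
r6=4-1=3
CMP r6, #0  (cmp 3,0)
BGT L1: taken
r7=18+3=21
r6=3-1=2
CMP r6, #0  (cmp 2,0)
BGT L1: taken
r7=21+3=24
r6=2-1=1
CMP r6, #0  (cmp 1,0)
BGT L1: taken
r7=24+3=27
r6=1-1=0
CMP r6, #0  (cmp 0,0)
BGT L1: not taken
halt.
Total executed instructions: 31.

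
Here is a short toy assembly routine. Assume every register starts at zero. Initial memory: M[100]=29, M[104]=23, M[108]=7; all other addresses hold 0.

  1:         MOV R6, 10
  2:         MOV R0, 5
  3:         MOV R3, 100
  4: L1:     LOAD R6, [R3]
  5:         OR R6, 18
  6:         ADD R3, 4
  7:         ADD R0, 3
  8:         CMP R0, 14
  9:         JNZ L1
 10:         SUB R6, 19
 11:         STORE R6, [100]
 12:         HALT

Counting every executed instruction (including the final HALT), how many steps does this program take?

after MOV R6, 10: R6=10
after MOV R0, 5: R0=5
after MOV R3, 100: R3=100
after LOAD R6, [R3]: R6=M[100]=29
after OR R6, 18: R6=29|18=31
after ADD R3, 4: R3=100+4=104
after ADD R0, 3: R0=5+3=8
CMP R0, 14  (cmp 8,14)
JNZ L1: taken
after LOAD R6, [R3]: R6=M[104]=23
after OR R6, 18: R6=23|18=23
after ADD R3, 4: R3=104+4=108
after ADD R0, 3: R0=8+3=11
CMP R0, 14  (cmp 11,14)
JNZ L1: taken
after LOAD R6, [R3]: R6=M[108]=7
after OR R6, 18: R6=7|18=23
after ADD R3, 4: R3=108+4=112
after ADD R0, 3: R0=11+3=14
CMP R0, 14  (cmp 14,14)
JNZ L1: not taken
after SUB R6, 19: R6=23-19=4
STORE R6, [100] → M[100]=4
halt.
Total executed instructions: 24.

24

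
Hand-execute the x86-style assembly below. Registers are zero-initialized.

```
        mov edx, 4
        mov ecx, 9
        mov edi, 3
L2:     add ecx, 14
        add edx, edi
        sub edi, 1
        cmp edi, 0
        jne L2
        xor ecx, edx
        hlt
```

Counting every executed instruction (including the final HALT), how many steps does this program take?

20

after mov edx, 4: edx=4
after mov ecx, 9: ecx=9
after mov edi, 3: edi=3
after add ecx, 14: ecx=9+14=23
after add edx, edi: edx=4+3=7
after sub edi, 1: edi=3-1=2
cmp edi, 0  (cmp 2,0)
jne L2: taken
after add ecx, 14: ecx=23+14=37
after add edx, edi: edx=7+2=9
after sub edi, 1: edi=2-1=1
cmp edi, 0  (cmp 1,0)
jne L2: taken
after add ecx, 14: ecx=37+14=51
after add edx, edi: edx=9+1=10
after sub edi, 1: edi=1-1=0
cmp edi, 0  (cmp 0,0)
jne L2: not taken
after xor ecx, edx: ecx=51^10=57
halt.
Total executed instructions: 20.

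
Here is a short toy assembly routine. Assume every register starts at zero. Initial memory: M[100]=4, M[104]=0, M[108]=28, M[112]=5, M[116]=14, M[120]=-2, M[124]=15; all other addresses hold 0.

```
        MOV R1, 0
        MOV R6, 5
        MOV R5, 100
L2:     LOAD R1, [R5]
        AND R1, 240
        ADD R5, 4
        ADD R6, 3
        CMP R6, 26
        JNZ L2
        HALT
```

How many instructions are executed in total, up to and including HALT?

after MOV R1, 0: R1=0
after MOV R6, 5: R6=5
after MOV R5, 100: R5=100
after LOAD R1, [R5]: R1=M[100]=4
after AND R1, 240: R1=4&240=0
after ADD R5, 4: R5=100+4=104
after ADD R6, 3: R6=5+3=8
CMP R6, 26  (cmp 8,26)
JNZ L2: taken
after LOAD R1, [R5]: R1=M[104]=0
after AND R1, 240: R1=0&240=0
after ADD R5, 4: R5=104+4=108
after ADD R6, 3: R6=8+3=11
CMP R6, 26  (cmp 11,26)
JNZ L2: taken
after LOAD R1, [R5]: R1=M[108]=28
after AND R1, 240: R1=28&240=16
after ADD R5, 4: R5=108+4=112
after ADD R6, 3: R6=11+3=14
CMP R6, 26  (cmp 14,26)
JNZ L2: taken
after LOAD R1, [R5]: R1=M[112]=5
after AND R1, 240: R1=5&240=0
after ADD R5, 4: R5=112+4=116
after ADD R6, 3: R6=14+3=17
CMP R6, 26  (cmp 17,26)
JNZ L2: taken
after LOAD R1, [R5]: R1=M[116]=14
after AND R1, 240: R1=14&240=0
after ADD R5, 4: R5=116+4=120
after ADD R6, 3: R6=17+3=20
CMP R6, 26  (cmp 20,26)
JNZ L2: taken
after LOAD R1, [R5]: R1=M[120]=-2
after AND R1, 240: R1=(-2)&240=240
after ADD R5, 4: R5=120+4=124
after ADD R6, 3: R6=20+3=23
CMP R6, 26  (cmp 23,26)
JNZ L2: taken
after LOAD R1, [R5]: R1=M[124]=15
after AND R1, 240: R1=15&240=0
after ADD R5, 4: R5=124+4=128
after ADD R6, 3: R6=23+3=26
CMP R6, 26  (cmp 26,26)
JNZ L2: not taken
halt.
Total executed instructions: 46.

46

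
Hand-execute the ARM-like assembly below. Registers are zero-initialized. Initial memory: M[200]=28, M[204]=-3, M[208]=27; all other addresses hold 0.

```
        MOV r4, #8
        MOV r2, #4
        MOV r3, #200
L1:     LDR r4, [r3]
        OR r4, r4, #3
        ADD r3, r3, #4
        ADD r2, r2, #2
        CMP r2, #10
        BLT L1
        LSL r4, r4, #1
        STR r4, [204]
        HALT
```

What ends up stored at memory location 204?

r4=8
r2=4
r3=200
r4=M[200]=28
r4=28|3=31
r3=200+4=204
r2=4+2=6
CMP r2, #10  (cmp 6,10)
BLT L1: taken
r4=M[204]=-3
r4=(-3)|3=-1
r3=204+4=208
r2=6+2=8
CMP r2, #10  (cmp 8,10)
BLT L1: taken
r4=M[208]=27
r4=27|3=27
r3=208+4=212
r2=8+2=10
CMP r2, #10  (cmp 10,10)
BLT L1: not taken
r4=27<<1=54
STR r4, [204] → M[204]=54
halt.

54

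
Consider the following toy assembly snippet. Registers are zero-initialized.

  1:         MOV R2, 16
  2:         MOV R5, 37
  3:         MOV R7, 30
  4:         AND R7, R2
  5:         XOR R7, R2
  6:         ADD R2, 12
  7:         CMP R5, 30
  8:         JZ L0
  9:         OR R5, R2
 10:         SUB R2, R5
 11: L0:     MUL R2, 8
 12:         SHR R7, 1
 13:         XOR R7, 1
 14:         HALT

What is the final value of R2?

R2=16
R5=37
R7=30
R7=30&16=16
R7=16^16=0
R2=16+12=28
CMP R5, 30  (cmp 37,30)
JZ L0: not taken
R5=37|28=61
R2=28-61=-33
R2=(-33)*8=-264
R7=0>>1=0
R7=0^1=1
halt.

-264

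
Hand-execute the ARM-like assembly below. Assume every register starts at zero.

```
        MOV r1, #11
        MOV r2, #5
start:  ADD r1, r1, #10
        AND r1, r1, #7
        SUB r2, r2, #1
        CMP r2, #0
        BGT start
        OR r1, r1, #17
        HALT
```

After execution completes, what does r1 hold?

21

r1=11
r2=5
r1=11+10=21
r1=21&7=5
r2=5-1=4
CMP r2, #0  (cmp 4,0)
BGT start: taken
r1=5+10=15
r1=15&7=7
r2=4-1=3
CMP r2, #0  (cmp 3,0)
BGT start: taken
r1=7+10=17
r1=17&7=1
r2=3-1=2
CMP r2, #0  (cmp 2,0)
BGT start: taken
r1=1+10=11
r1=11&7=3
r2=2-1=1
CMP r2, #0  (cmp 1,0)
BGT start: taken
r1=3+10=13
r1=13&7=5
r2=1-1=0
CMP r2, #0  (cmp 0,0)
BGT start: not taken
r1=5|17=21
halt.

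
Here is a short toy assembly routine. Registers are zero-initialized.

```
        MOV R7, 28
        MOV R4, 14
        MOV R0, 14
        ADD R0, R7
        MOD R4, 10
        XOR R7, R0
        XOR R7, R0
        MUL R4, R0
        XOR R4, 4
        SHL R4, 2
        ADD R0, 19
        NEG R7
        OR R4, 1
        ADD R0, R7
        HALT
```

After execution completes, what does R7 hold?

after MOV R7, 28: R7=28
after MOV R4, 14: R4=14
after MOV R0, 14: R0=14
after ADD R0, R7: R0=14+28=42
after MOD R4, 10: R4=14%10=4
after XOR R7, R0: R7=28^42=54
after XOR R7, R0: R7=54^42=28
after MUL R4, R0: R4=4*42=168
after XOR R4, 4: R4=168^4=172
after SHL R4, 2: R4=172<<2=688
after ADD R0, 19: R0=42+19=61
after NEG R7: R7=-(28)=-28
after OR R4, 1: R4=688|1=689
after ADD R0, R7: R0=61+(-28)=33
halt.

-28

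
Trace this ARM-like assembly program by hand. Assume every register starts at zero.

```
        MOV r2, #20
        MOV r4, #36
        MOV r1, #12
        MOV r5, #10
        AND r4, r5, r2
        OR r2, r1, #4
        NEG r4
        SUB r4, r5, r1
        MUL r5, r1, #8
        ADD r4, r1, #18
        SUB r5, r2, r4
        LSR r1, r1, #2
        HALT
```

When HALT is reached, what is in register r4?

r2=20
r4=36
r1=12
r5=10
r4=10&20=0
r2=12|4=12
r4=-(0)=0
r4=10-12=-2
r5=12*8=96
r4=12+18=30
r5=12-30=-18
r1=12>>2=3
halt.

30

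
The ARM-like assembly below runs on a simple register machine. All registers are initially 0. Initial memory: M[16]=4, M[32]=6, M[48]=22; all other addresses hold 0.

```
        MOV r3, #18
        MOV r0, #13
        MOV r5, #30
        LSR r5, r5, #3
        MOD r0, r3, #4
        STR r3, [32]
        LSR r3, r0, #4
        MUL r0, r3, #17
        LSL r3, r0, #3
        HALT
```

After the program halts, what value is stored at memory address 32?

MOV r3, #18 → r3=18
MOV r0, #13 → r0=13
MOV r5, #30 → r5=30
LSR r5, r5, #3 → r5=30>>3=3
MOD r0, r3, #4 → r0=18%4=2
STR r3, [32] → M[32]=18
LSR r3, r0, #4 → r3=2>>4=0
MUL r0, r3, #17 → r0=0*17=0
LSL r3, r0, #3 → r3=0<<3=0
halt.

18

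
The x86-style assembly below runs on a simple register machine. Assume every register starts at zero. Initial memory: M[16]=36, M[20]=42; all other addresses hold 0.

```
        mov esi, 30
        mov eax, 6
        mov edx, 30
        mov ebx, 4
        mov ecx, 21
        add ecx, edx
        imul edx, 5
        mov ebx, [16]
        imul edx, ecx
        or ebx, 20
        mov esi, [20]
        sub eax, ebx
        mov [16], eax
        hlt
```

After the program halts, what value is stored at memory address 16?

-46

esi=30
eax=6
edx=30
ebx=4
ecx=21
ecx=21+30=51
edx=30*5=150
ebx=M[16]=36
edx=150*51=7650
ebx=36|20=52
esi=M[20]=42
eax=6-52=-46
mov [16], eax → M[16]=-46
halt.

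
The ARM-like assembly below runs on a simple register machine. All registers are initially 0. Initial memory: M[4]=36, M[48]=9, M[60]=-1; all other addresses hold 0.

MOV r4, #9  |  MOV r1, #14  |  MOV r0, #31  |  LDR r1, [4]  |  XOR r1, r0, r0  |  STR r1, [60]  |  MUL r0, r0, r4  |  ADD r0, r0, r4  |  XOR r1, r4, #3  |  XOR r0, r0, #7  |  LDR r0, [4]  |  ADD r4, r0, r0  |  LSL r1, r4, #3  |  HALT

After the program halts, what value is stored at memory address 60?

0

r4=9
r1=14
r0=31
r1=M[4]=36
r1=31^31=0
STR r1, [60] → M[60]=0
r0=31*9=279
r0=279+9=288
r1=9^3=10
r0=288^7=295
r0=M[4]=36
r4=36+36=72
r1=72<<3=576
halt.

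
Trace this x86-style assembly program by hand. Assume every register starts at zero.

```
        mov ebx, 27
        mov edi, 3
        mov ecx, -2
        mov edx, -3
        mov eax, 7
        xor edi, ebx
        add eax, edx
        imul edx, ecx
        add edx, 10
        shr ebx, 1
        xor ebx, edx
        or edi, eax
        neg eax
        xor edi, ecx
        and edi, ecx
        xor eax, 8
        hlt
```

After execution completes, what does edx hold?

16

mov ebx, 27 → ebx=27
mov edi, 3 → edi=3
mov ecx, -2 → ecx=-2
mov edx, -3 → edx=-3
mov eax, 7 → eax=7
xor edi, ebx → edi=3^27=24
add eax, edx → eax=7+(-3)=4
imul edx, ecx → edx=(-3)*(-2)=6
add edx, 10 → edx=6+10=16
shr ebx, 1 → ebx=27>>1=13
xor ebx, edx → ebx=13^16=29
or edi, eax → edi=24|4=28
neg eax → eax=-(4)=-4
xor edi, ecx → edi=28^(-2)=-30
and edi, ecx → edi=(-30)&(-2)=-30
xor eax, 8 → eax=(-4)^8=-12
halt.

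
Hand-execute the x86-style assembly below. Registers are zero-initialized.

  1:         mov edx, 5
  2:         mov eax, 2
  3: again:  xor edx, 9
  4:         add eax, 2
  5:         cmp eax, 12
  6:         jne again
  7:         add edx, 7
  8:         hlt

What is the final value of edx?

mov edx, 5 → edx=5
mov eax, 2 → eax=2
xor edx, 9 → edx=5^9=12
add eax, 2 → eax=2+2=4
cmp eax, 12  (cmp 4,12)
jne again: taken
xor edx, 9 → edx=12^9=5
add eax, 2 → eax=4+2=6
cmp eax, 12  (cmp 6,12)
jne again: taken
xor edx, 9 → edx=5^9=12
add eax, 2 → eax=6+2=8
cmp eax, 12  (cmp 8,12)
jne again: taken
xor edx, 9 → edx=12^9=5
add eax, 2 → eax=8+2=10
cmp eax, 12  (cmp 10,12)
jne again: taken
xor edx, 9 → edx=5^9=12
add eax, 2 → eax=10+2=12
cmp eax, 12  (cmp 12,12)
jne again: not taken
add edx, 7 → edx=12+7=19
halt.

19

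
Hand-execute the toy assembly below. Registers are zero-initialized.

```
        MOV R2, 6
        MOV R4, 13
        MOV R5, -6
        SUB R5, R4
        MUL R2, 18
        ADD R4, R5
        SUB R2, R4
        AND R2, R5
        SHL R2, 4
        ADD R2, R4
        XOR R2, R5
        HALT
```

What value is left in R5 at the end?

MOV R2, 6 → R2=6
MOV R4, 13 → R4=13
MOV R5, -6 → R5=-6
SUB R5, R4 → R5=(-6)-13=-19
MUL R2, 18 → R2=6*18=108
ADD R4, R5 → R4=13+(-19)=-6
SUB R2, R4 → R2=108-(-6)=114
AND R2, R5 → R2=114&(-19)=96
SHL R2, 4 → R2=96<<4=1536
ADD R2, R4 → R2=1536+(-6)=1530
XOR R2, R5 → R2=1530^(-19)=-1513
halt.

-19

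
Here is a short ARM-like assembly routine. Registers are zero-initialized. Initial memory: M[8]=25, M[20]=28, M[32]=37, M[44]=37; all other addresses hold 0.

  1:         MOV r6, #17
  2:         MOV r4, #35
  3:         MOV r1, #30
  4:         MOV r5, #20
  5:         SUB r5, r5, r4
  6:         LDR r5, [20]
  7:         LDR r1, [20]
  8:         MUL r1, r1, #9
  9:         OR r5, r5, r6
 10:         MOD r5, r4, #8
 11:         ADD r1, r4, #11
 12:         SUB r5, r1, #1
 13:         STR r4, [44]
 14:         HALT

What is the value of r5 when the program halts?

after MOV r6, #17: r6=17
after MOV r4, #35: r4=35
after MOV r1, #30: r1=30
after MOV r5, #20: r5=20
after SUB r5, r5, r4: r5=20-35=-15
after LDR r5, [20]: r5=M[20]=28
after LDR r1, [20]: r1=M[20]=28
after MUL r1, r1, #9: r1=28*9=252
after OR r5, r5, r6: r5=28|17=29
after MOD r5, r4, #8: r5=35%8=3
after ADD r1, r4, #11: r1=35+11=46
after SUB r5, r1, #1: r5=46-1=45
STR r4, [44] → M[44]=35
halt.

45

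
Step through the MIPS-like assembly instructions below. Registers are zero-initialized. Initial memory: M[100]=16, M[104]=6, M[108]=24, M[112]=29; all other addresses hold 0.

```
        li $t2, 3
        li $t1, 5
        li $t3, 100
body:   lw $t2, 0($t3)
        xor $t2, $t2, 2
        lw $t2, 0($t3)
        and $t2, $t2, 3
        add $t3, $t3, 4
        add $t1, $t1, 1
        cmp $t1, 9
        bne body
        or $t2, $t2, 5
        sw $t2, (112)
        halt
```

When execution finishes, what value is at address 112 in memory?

li $t2, 3 → $t2=3
li $t1, 5 → $t1=5
li $t3, 100 → $t3=100
lw $t2, 0($t3) → $t2=M[100]=16
xor $t2, $t2, 2 → $t2=16^2=18
lw $t2, 0($t3) → $t2=M[100]=16
and $t2, $t2, 3 → $t2=16&3=0
add $t3, $t3, 4 → $t3=100+4=104
add $t1, $t1, 1 → $t1=5+1=6
cmp $t1, 9  (cmp 6,9)
bne body: taken
lw $t2, 0($t3) → $t2=M[104]=6
xor $t2, $t2, 2 → $t2=6^2=4
lw $t2, 0($t3) → $t2=M[104]=6
and $t2, $t2, 3 → $t2=6&3=2
add $t3, $t3, 4 → $t3=104+4=108
add $t1, $t1, 1 → $t1=6+1=7
cmp $t1, 9  (cmp 7,9)
bne body: taken
lw $t2, 0($t3) → $t2=M[108]=24
xor $t2, $t2, 2 → $t2=24^2=26
lw $t2, 0($t3) → $t2=M[108]=24
and $t2, $t2, 3 → $t2=24&3=0
add $t3, $t3, 4 → $t3=108+4=112
add $t1, $t1, 1 → $t1=7+1=8
cmp $t1, 9  (cmp 8,9)
bne body: taken
lw $t2, 0($t3) → $t2=M[112]=29
xor $t2, $t2, 2 → $t2=29^2=31
lw $t2, 0($t3) → $t2=M[112]=29
and $t2, $t2, 3 → $t2=29&3=1
add $t3, $t3, 4 → $t3=112+4=116
add $t1, $t1, 1 → $t1=8+1=9
cmp $t1, 9  (cmp 9,9)
bne body: not taken
or $t2, $t2, 5 → $t2=1|5=5
sw $t2, (112) → M[112]=5
halt.

5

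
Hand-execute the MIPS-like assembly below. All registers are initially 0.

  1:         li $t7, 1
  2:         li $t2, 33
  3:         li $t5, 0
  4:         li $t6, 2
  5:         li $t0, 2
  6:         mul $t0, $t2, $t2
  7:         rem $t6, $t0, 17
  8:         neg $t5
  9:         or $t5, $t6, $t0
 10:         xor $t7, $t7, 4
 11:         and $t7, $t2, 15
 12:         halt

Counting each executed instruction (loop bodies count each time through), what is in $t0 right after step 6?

after li $t7, 1: $t7=1
after li $t2, 33: $t2=33
after li $t5, 0: $t5=0
after li $t6, 2: $t6=2
after li $t0, 2: $t0=2
after mul $t0, $t2, $t2: $t0=33*33=1089
After step 6: $t0 = 1089.

1089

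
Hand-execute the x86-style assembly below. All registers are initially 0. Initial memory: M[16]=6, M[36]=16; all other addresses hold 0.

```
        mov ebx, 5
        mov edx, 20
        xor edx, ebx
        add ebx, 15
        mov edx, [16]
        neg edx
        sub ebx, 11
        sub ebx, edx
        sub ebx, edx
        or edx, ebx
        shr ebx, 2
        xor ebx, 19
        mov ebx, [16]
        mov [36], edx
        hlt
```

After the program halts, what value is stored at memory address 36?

after mov ebx, 5: ebx=5
after mov edx, 20: edx=20
after xor edx, ebx: edx=20^5=17
after add ebx, 15: ebx=5+15=20
after mov edx, [16]: edx=M[16]=6
after neg edx: edx=-(6)=-6
after sub ebx, 11: ebx=20-11=9
after sub ebx, edx: ebx=9-(-6)=15
after sub ebx, edx: ebx=15-(-6)=21
after or edx, ebx: edx=(-6)|21=-1
after shr ebx, 2: ebx=21>>2=5
after xor ebx, 19: ebx=5^19=22
after mov ebx, [16]: ebx=M[16]=6
mov [36], edx → M[36]=-1
halt.

-1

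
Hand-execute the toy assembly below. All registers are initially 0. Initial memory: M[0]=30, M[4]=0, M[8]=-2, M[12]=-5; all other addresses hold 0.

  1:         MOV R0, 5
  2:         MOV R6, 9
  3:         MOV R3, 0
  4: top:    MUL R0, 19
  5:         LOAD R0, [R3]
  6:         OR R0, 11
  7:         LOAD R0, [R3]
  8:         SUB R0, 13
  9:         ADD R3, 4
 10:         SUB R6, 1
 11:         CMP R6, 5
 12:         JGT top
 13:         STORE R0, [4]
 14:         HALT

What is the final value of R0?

-18

R0=5
R6=9
R3=0
R0=5*19=95
R0=M[0]=30
R0=30|11=31
R0=M[0]=30
R0=30-13=17
R3=0+4=4
R6=9-1=8
CMP R6, 5  (cmp 8,5)
JGT top: taken
R0=17*19=323
R0=M[4]=0
R0=0|11=11
R0=M[4]=0
R0=0-13=-13
R3=4+4=8
R6=8-1=7
CMP R6, 5  (cmp 7,5)
JGT top: taken
R0=(-13)*19=-247
R0=M[8]=-2
R0=(-2)|11=-1
R0=M[8]=-2
R0=(-2)-13=-15
R3=8+4=12
R6=7-1=6
CMP R6, 5  (cmp 6,5)
JGT top: taken
R0=(-15)*19=-285
R0=M[12]=-5
R0=(-5)|11=-5
R0=M[12]=-5
R0=(-5)-13=-18
R3=12+4=16
R6=6-1=5
CMP R6, 5  (cmp 5,5)
JGT top: not taken
STORE R0, [4] → M[4]=-18
halt.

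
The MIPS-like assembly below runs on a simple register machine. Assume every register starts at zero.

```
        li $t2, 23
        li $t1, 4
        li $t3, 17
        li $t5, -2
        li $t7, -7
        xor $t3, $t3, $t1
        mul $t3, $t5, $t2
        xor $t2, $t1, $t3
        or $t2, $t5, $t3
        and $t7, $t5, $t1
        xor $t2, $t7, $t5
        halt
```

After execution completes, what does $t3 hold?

-46

$t2=23
$t1=4
$t3=17
$t5=-2
$t7=-7
$t3=17^4=21
$t3=(-2)*23=-46
$t2=4^(-46)=-42
$t2=(-2)|(-46)=-2
$t7=(-2)&4=4
$t2=4^(-2)=-6
halt.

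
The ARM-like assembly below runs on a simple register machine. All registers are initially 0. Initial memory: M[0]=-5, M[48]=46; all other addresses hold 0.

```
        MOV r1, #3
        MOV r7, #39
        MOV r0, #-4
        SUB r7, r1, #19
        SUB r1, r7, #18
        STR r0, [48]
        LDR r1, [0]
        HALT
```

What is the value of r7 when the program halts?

-16

MOV r1, #3 → r1=3
MOV r7, #39 → r7=39
MOV r0, #-4 → r0=-4
SUB r7, r1, #19 → r7=3-19=-16
SUB r1, r7, #18 → r1=(-16)-18=-34
STR r0, [48] → M[48]=-4
LDR r1, [0] → r1=M[0]=-5
halt.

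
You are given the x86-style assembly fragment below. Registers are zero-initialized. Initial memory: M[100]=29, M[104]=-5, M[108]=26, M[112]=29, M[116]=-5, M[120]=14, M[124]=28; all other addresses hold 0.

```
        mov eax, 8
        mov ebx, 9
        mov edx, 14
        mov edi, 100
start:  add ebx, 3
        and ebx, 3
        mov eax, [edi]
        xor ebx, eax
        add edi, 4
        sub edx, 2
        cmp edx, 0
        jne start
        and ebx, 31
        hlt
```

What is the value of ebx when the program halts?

after mov eax, 8: eax=8
after mov ebx, 9: ebx=9
after mov edx, 14: edx=14
after mov edi, 100: edi=100
after add ebx, 3: ebx=9+3=12
after and ebx, 3: ebx=12&3=0
after mov eax, [edi]: eax=M[100]=29
after xor ebx, eax: ebx=0^29=29
after add edi, 4: edi=100+4=104
after sub edx, 2: edx=14-2=12
cmp edx, 0  (cmp 12,0)
jne start: taken
after add ebx, 3: ebx=29+3=32
after and ebx, 3: ebx=32&3=0
after mov eax, [edi]: eax=M[104]=-5
after xor ebx, eax: ebx=0^(-5)=-5
after add edi, 4: edi=104+4=108
after sub edx, 2: edx=12-2=10
cmp edx, 0  (cmp 10,0)
jne start: taken
after add ebx, 3: ebx=(-5)+3=-2
after and ebx, 3: ebx=(-2)&3=2
after mov eax, [edi]: eax=M[108]=26
after xor ebx, eax: ebx=2^26=24
after add edi, 4: edi=108+4=112
after sub edx, 2: edx=10-2=8
cmp edx, 0  (cmp 8,0)
jne start: taken
after add ebx, 3: ebx=24+3=27
after and ebx, 3: ebx=27&3=3
after mov eax, [edi]: eax=M[112]=29
after xor ebx, eax: ebx=3^29=30
after add edi, 4: edi=112+4=116
after sub edx, 2: edx=8-2=6
cmp edx, 0  (cmp 6,0)
jne start: taken
after add ebx, 3: ebx=30+3=33
after and ebx, 3: ebx=33&3=1
after mov eax, [edi]: eax=M[116]=-5
after xor ebx, eax: ebx=1^(-5)=-6
after add edi, 4: edi=116+4=120
after sub edx, 2: edx=6-2=4
cmp edx, 0  (cmp 4,0)
jne start: taken
after add ebx, 3: ebx=(-6)+3=-3
after and ebx, 3: ebx=(-3)&3=1
after mov eax, [edi]: eax=M[120]=14
after xor ebx, eax: ebx=1^14=15
after add edi, 4: edi=120+4=124
after sub edx, 2: edx=4-2=2
cmp edx, 0  (cmp 2,0)
jne start: taken
after add ebx, 3: ebx=15+3=18
after and ebx, 3: ebx=18&3=2
after mov eax, [edi]: eax=M[124]=28
after xor ebx, eax: ebx=2^28=30
after add edi, 4: edi=124+4=128
after sub edx, 2: edx=2-2=0
cmp edx, 0  (cmp 0,0)
jne start: not taken
after and ebx, 31: ebx=30&31=30
halt.

30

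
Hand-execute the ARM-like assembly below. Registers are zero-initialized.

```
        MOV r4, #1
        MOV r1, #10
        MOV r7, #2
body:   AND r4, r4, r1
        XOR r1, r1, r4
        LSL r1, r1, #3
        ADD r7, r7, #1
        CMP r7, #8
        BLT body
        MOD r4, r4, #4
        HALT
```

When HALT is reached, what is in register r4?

r4=1
r1=10
r7=2
r4=1&10=0
r1=10^0=10
r1=10<<3=80
r7=2+1=3
CMP r7, #8  (cmp 3,8)
BLT body: taken
r4=0&80=0
r1=80^0=80
r1=80<<3=640
r7=3+1=4
CMP r7, #8  (cmp 4,8)
BLT body: taken
r4=0&640=0
r1=640^0=640
r1=640<<3=5120
r7=4+1=5
CMP r7, #8  (cmp 5,8)
BLT body: taken
r4=0&5120=0
r1=5120^0=5120
r1=5120<<3=40960
r7=5+1=6
CMP r7, #8  (cmp 6,8)
BLT body: taken
r4=0&40960=0
r1=40960^0=40960
r1=40960<<3=327680
r7=6+1=7
CMP r7, #8  (cmp 7,8)
BLT body: taken
r4=0&327680=0
r1=327680^0=327680
r1=327680<<3=2621440
r7=7+1=8
CMP r7, #8  (cmp 8,8)
BLT body: not taken
r4=0%4=0
halt.

0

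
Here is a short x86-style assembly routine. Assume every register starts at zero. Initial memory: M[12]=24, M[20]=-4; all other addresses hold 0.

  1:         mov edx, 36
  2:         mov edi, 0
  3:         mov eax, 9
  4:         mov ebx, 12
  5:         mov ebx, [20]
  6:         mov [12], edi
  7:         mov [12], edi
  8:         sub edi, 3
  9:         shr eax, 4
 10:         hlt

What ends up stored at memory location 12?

0

edx=36
edi=0
eax=9
ebx=12
ebx=M[20]=-4
mov [12], edi → M[12]=0
mov [12], edi → M[12]=0
edi=0-3=-3
eax=9>>4=0
halt.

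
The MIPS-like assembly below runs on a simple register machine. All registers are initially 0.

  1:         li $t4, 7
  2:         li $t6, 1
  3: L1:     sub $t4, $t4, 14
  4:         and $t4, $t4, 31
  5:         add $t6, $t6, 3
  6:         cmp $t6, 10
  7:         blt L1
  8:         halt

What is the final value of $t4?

li $t4, 7 → $t4=7
li $t6, 1 → $t6=1
sub $t4, $t4, 14 → $t4=7-14=-7
and $t4, $t4, 31 → $t4=(-7)&31=25
add $t6, $t6, 3 → $t6=1+3=4
cmp $t6, 10  (cmp 4,10)
blt L1: taken
sub $t4, $t4, 14 → $t4=25-14=11
and $t4, $t4, 31 → $t4=11&31=11
add $t6, $t6, 3 → $t6=4+3=7
cmp $t6, 10  (cmp 7,10)
blt L1: taken
sub $t4, $t4, 14 → $t4=11-14=-3
and $t4, $t4, 31 → $t4=(-3)&31=29
add $t6, $t6, 3 → $t6=7+3=10
cmp $t6, 10  (cmp 10,10)
blt L1: not taken
halt.

29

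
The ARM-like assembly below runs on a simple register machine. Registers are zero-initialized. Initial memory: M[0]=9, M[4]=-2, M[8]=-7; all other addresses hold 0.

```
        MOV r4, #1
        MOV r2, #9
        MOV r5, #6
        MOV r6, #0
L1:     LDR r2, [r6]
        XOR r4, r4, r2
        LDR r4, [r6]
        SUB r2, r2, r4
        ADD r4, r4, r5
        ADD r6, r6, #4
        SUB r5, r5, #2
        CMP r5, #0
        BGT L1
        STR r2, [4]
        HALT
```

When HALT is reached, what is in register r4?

after MOV r4, #1: r4=1
after MOV r2, #9: r2=9
after MOV r5, #6: r5=6
after MOV r6, #0: r6=0
after LDR r2, [r6]: r2=M[0]=9
after XOR r4, r4, r2: r4=1^9=8
after LDR r4, [r6]: r4=M[0]=9
after SUB r2, r2, r4: r2=9-9=0
after ADD r4, r4, r5: r4=9+6=15
after ADD r6, r6, #4: r6=0+4=4
after SUB r5, r5, #2: r5=6-2=4
CMP r5, #0  (cmp 4,0)
BGT L1: taken
after LDR r2, [r6]: r2=M[4]=-2
after XOR r4, r4, r2: r4=15^(-2)=-15
after LDR r4, [r6]: r4=M[4]=-2
after SUB r2, r2, r4: r2=(-2)-(-2)=0
after ADD r4, r4, r5: r4=(-2)+4=2
after ADD r6, r6, #4: r6=4+4=8
after SUB r5, r5, #2: r5=4-2=2
CMP r5, #0  (cmp 2,0)
BGT L1: taken
after LDR r2, [r6]: r2=M[8]=-7
after XOR r4, r4, r2: r4=2^(-7)=-5
after LDR r4, [r6]: r4=M[8]=-7
after SUB r2, r2, r4: r2=(-7)-(-7)=0
after ADD r4, r4, r5: r4=(-7)+2=-5
after ADD r6, r6, #4: r6=8+4=12
after SUB r5, r5, #2: r5=2-2=0
CMP r5, #0  (cmp 0,0)
BGT L1: not taken
STR r2, [4] → M[4]=0
halt.

-5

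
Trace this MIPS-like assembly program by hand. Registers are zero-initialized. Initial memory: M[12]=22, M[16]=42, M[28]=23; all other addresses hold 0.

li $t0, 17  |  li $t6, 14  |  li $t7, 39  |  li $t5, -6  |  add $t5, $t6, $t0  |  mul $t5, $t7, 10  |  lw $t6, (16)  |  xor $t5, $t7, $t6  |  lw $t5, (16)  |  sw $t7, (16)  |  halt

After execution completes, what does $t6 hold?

after li $t0, 17: $t0=17
after li $t6, 14: $t6=14
after li $t7, 39: $t7=39
after li $t5, -6: $t5=-6
after add $t5, $t6, $t0: $t5=14+17=31
after mul $t5, $t7, 10: $t5=39*10=390
after lw $t6, (16): $t6=M[16]=42
after xor $t5, $t7, $t6: $t5=39^42=13
after lw $t5, (16): $t5=M[16]=42
sw $t7, (16) → M[16]=39
halt.

42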